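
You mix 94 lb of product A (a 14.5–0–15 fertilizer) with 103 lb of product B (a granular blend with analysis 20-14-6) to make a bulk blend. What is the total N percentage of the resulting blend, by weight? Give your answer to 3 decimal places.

Total mass = 94 + 103 = 197 lb.
N mass = 14.5%×94 + 20%×103 = 34.23 lb.
% N = 34.23 / 197 = 17.3756%.

17.376% N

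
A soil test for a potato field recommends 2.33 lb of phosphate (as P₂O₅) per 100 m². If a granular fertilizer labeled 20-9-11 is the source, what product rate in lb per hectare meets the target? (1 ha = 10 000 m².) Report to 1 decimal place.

Product per 100 m² = 2.33 / 9% = 25.8889 lb.
Convert to per hectare: 25.8889 × 100 = 2588.89 lb.

2588.9 lb of product per hectare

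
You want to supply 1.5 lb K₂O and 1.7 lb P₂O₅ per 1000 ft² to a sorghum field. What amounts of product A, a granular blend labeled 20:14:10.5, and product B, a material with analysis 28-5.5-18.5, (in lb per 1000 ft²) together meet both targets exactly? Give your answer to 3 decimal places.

Per-1000 ft² balance (a = product A, b = product B):
K₂O: 0.105·a + 0.185·b = 1.5
P₂O₅: 0.14·a + 0.055·b = 1.7
Eliminate b: (row1) − 0.185/0.055·(row2) → -0.365909·a = -4.21818, so a = 11.52795.
Then b = (1.7 − 0.14·11.52795) / 0.055 = 1.56522.

11.528 lb product A, 1.565 lb product B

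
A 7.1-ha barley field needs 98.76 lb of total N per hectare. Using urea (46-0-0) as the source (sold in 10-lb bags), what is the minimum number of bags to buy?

153 bags

Product per hectare = 98.76 / 46% = 214.696 lb.
Total product = 214.696 × 7.1 = 1524.34 lb.
Bags = ⌈1524.34 / 10⌉ = 153.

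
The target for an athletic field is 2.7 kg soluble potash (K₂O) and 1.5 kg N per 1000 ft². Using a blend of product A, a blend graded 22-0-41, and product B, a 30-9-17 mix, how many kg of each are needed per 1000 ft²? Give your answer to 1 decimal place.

6.5 kg product A, 0.2 kg product B

Per-1000 ft² balance (a = product A, b = product B):
K₂O: 0.41·a + 0.17·b = 2.7
N: 0.22·a + 0.3·b = 1.5
Eliminate a: (row1) − 0.41/0.22·(row2) → -0.389091·b = -0.0954545, so b = 0.245327.
Back-substitute: a = (2.7 − 0.17·0.245327) / 0.41 = 6.48364.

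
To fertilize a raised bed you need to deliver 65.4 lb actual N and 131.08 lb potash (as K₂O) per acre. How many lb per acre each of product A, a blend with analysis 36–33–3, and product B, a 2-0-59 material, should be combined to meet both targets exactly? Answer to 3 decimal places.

169.804 lb product A, 213.535 lb product B

With a, b = lb per acre of product A and product B:
N: 0.36·a + 0.02·b = 65.4
K₂O: 0.03·a + 0.59·b = 131.08
From row1: a = (65.4 − 0.02·b) / 0.36.
Into row2: 0.03·(65.4 − 0.02·b)/0.36 + 0.59·b = 131.08 → b = 213.5354, a = 169.8036.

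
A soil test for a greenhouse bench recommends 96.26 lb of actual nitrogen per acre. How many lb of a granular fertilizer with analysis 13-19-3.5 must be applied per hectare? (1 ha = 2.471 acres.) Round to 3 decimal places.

1829.680 lb of product per hectare

Product per acre = 96.26 / 13% = 740.462 lb.
Convert to per hectare: 740.462 × 2.471 = 1829.68046 lb.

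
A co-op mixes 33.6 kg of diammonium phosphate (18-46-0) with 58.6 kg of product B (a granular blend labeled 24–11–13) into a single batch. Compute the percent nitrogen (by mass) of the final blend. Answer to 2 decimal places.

Total mass = 33.6 + 58.6 = 92.2 kg.
N mass = 18%×33.6 + 24%×58.6 = 20.112 kg.
% N = 20.112 / 92.2 = 21.8134%.

21.81% N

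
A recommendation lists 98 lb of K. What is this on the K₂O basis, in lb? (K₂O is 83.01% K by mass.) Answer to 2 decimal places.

118.06 lb K₂O

K₂O = 98 / 0.8301 = 118.058 lb.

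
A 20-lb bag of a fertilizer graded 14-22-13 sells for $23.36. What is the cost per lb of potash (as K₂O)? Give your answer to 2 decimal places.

K₂O in bag = 20 × 13% = 2.6 lb.
Cost per lb K₂O = $23.36 / 2.6 = $8.9846.

$8.98 per lb K₂O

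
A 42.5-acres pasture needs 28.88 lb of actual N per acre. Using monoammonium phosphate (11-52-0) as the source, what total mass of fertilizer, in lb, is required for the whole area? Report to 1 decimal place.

Product per acre = 28.88 / 11% = 262.545 lb.
Total product = 262.545 × 42.5 = 11158.18 lb.

11158.2 lb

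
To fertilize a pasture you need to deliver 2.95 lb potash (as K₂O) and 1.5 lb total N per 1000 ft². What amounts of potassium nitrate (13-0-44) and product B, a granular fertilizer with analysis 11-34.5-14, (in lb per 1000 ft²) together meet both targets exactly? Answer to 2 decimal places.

Per-1000 ft² balance (a = potassium nitrate, b = product B):
K₂O: 0.44·a + 0.14·b = 2.95
N: 0.13·a + 0.11·b = 1.5
Solving simultaneously: a = 3.79139, b = 9.15563.

3.79 lb potassium nitrate, 9.16 lb product B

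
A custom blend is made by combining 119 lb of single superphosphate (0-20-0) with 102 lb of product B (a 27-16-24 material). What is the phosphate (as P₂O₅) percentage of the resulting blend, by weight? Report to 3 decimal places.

Total mass = 119 + 102 = 221 lb.
P₂O₅ mass = 20%×119 + 16%×102 = 40.12 lb.
% P₂O₅ = 40.12 / 221 = 18.1538%.

18.154% P₂O₅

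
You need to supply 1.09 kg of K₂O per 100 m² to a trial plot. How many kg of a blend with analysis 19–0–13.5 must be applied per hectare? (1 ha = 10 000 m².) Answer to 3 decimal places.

Product per 100 m² = 1.09 / 13.5% = 8.07407 kg.
Convert to per hectare: 8.07407 × 100 = 807.4074 kg.

807.407 kg of product per hectare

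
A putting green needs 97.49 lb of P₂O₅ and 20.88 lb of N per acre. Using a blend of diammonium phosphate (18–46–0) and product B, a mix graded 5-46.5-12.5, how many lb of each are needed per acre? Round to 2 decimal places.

Let a = lb of diammonium phosphate, b = lb of product B (per acre).
P₂O₅: 0.46·a + 0.465·b = 97.49
N: 0.18·a + 0.05·b = 20.88
Eliminate a: (row1) − 0.46/0.18·(row2) → 0.337222·b = 44.13, so b = 130.863.
Back-substitute: a = (97.49 − 0.465·130.863) / 0.46 = 79.6491.

79.65 lb diammonium phosphate, 130.86 lb product B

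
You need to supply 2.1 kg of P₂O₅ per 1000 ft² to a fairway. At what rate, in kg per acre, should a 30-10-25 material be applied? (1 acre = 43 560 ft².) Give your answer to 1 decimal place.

Product per 1000 ft² = 2.1 / 10% = 21 kg.
Convert to per acre: 21 × 43.56 = 914.76 kg.

914.8 kg of product per acre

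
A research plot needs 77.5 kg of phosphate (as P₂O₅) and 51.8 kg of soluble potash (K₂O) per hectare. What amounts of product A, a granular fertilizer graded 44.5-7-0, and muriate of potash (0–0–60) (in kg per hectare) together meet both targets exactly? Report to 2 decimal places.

Per-hectare balance (a = product A, b = muriate of potash):
P₂O₅: 0.07·a + 0·b = 77.5
K₂O: 0·a + 0.6·b = 51.8
Solving simultaneously: a = 1107.143, b = 86.3333.

1107.14 kg product A, 86.33 kg muriate of potash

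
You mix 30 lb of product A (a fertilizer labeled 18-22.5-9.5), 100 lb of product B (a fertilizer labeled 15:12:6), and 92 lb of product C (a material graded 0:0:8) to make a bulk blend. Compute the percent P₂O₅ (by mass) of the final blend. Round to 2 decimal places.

Total mass = 30 + 100 + 92 = 222 lb.
P₂O₅ mass = 22.5%×30 + 12%×100 + 0%×92 = 18.75 lb.
% P₂O₅ = 18.75 / 222 = 8.44595%.

8.45% P₂O₅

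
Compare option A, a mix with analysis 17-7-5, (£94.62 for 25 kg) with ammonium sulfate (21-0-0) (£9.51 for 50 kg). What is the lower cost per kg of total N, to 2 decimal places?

£0.91 per kg N (ammonium sulfate)

option A: N per bag = 25 × 17% = 4.25 kg; cost = 94.62 / 4.25 = £22.2635/kg N.
ammonium sulfate: N per bag = 50 × 21% = 10.5 kg; cost = 9.51 / 10.5 = £0.9057/kg N.
ammonium sulfate is cheaper.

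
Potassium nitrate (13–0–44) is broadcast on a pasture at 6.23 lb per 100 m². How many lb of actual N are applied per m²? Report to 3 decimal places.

0.008 lb N per sq m

nitrogen per 100 m² = 6.23 × 13% = 0.8099 lb.
Convert to per m²: 0.8099 × 0.01 = 0.008099 lb.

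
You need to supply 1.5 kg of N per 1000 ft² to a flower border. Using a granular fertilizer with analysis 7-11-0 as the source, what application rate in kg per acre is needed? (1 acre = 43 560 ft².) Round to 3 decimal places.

Product per 1000 ft² = 1.5 / 7% = 21.4286 kg.
Convert to per acre: 21.4286 × 43.56 = 933.4286 kg.

933.429 kg of product per acre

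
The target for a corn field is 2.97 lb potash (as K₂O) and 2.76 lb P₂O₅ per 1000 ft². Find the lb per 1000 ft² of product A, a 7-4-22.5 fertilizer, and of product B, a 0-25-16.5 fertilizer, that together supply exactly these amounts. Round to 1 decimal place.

Let a = lb of product A, b = lb of product B (per 1000 ft²).
K₂O: 0.225·a + 0.165·b = 2.97
P₂O₅: 0.04·a + 0.25·b = 2.76
Eliminate a: (row1) − 0.225/0.04·(row2) → -1.24125·b = -12.555, so b = 10.1148.
Back-substitute: a = (2.97 − 0.165·10.1148) / 0.225 = 5.78248.

5.8 lb product A, 10.1 lb product B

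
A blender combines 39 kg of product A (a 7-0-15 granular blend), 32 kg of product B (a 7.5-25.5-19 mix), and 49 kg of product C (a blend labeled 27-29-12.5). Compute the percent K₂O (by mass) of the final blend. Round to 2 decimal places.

15.05% K₂O

Total mass = 39 + 32 + 49 = 120 kg.
K₂O mass = 15%×39 + 19%×32 + 12.5%×49 = 18.055 kg.
% K₂O = 18.055 / 120 = 15.0458%.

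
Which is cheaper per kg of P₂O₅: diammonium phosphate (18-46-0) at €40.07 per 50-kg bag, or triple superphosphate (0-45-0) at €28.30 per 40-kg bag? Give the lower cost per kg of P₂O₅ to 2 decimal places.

€1.57 per kg P₂O₅ (triple superphosphate)

diammonium phosphate: P₂O₅ per bag = 50 × 46% = 23 kg; cost = 40.07 / 23 = €1.7422/kg P₂O₅.
triple superphosphate: P₂O₅ per bag = 40 × 45% = 18 kg; cost = 28.30 / 18 = €1.5722/kg P₂O₅.
triple superphosphate is cheaper.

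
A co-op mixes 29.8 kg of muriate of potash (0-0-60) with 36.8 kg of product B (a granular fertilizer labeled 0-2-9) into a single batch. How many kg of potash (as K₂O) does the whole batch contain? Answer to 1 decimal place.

21.2 kg K₂O

K₂O mass = 60%×29.8 + 9%×36.8 = 21.192 kg.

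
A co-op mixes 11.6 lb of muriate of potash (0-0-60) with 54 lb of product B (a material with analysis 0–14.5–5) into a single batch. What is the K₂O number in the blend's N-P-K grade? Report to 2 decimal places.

Total mass = 11.6 + 54 = 65.6 lb.
K₂O mass = 60%×11.6 + 5%×54 = 9.66 lb.
% K₂O = 9.66 / 65.6 = 14.7256%.

14.73% K₂O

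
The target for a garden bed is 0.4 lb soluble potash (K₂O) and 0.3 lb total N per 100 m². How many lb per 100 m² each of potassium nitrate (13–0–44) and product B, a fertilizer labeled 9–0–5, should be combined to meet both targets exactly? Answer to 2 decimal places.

Per-100 m² balance (a = potassium nitrate, b = product B):
K₂O: 0.44·a + 0.05·b = 0.4
N: 0.13·a + 0.09·b = 0.3
Eliminate a: (row1) − 0.44/0.13·(row2) → -0.254615·b = -0.615385, so b = 2.41692.
Back-substitute: a = (0.4 − 0.05·2.41692) / 0.44 = 0.634441.

0.63 lb potassium nitrate, 2.42 lb product B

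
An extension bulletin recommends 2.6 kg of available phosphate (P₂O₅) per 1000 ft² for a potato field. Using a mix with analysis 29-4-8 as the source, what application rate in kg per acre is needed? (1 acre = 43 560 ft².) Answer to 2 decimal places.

Product per 1000 ft² = 2.6 / 4% = 65 kg.
Convert to per acre: 65 × 43.56 = 2831.4 kg.

2831.40 kg of product per acre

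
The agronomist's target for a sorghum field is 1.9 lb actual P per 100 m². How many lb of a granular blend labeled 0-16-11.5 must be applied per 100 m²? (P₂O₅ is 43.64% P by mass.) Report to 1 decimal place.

27.2 lb of product per hundred sq m

As P₂O₅: 1.9 / 0.4364 = 4.3538 lb per 100 m².
Product per 100 m² = 4.3538 / 16% = 27.2113 lb.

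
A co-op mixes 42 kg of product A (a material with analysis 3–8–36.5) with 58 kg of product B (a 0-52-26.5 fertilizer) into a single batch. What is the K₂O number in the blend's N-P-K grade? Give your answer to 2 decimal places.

30.70% K₂O

Total mass = 42 + 58 = 100 kg.
K₂O mass = 36.5%×42 + 26.5%×58 = 30.7 kg.
% K₂O = 30.7 / 100 = 30.7%.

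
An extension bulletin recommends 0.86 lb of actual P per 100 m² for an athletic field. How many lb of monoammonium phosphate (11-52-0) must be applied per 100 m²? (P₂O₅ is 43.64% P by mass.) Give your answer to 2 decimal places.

3.79 lb of product per hundred sq m

As P₂O₅: 0.86 / 0.4364 = 1.97067 lb per 100 m².
Product per 100 m² = 1.97067 / 52% = 3.78975 lb.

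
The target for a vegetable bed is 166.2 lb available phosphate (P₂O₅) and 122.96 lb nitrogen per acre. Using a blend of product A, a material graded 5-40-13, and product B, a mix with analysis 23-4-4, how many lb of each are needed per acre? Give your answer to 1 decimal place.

370.1 lb product A, 454.2 lb product B

Per-acre balance (a = product A, b = product B):
P₂O₅: 0.4·a + 0.04·b = 166.2
N: 0.05·a + 0.23·b = 122.96
Eliminate b: (row1) − 0.04/0.23·(row2) → 0.391304·a = 144.816, so a = 370.084.
Then b = (122.96 − 0.05·370.084) / 0.23 = 454.156.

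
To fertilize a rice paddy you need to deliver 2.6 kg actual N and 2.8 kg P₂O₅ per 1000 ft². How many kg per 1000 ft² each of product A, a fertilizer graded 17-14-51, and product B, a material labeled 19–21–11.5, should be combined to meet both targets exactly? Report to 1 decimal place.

1.5 kg product A, 12.3 kg product B

With a, b = kg per 1000 ft² of product A and product B:
N: 0.17·a + 0.19·b = 2.6
P₂O₅: 0.14·a + 0.21·b = 2.8
Solving simultaneously: a = 1.53846, b = 12.3077.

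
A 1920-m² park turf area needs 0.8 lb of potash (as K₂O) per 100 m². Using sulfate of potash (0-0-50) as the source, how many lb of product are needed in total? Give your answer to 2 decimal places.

Product per 100 m² = 0.8 / 50% = 1.6 lb.
Total product = 1.6 × 1920 / 100 = 30.72 lb.

30.72 lb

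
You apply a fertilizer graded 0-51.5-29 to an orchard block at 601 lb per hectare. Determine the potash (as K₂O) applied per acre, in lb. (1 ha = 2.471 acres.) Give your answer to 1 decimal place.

K₂O per hectare = 601 × 29% = 174.29 lb.
Convert to per acre: 174.29 × 0.404694 = 70.5342 lb.

70.5 lb K₂O per acre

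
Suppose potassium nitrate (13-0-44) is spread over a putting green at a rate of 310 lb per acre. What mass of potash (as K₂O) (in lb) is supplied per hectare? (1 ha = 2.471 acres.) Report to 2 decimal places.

337.04 lb K₂O per hectare

K₂O per acre = 310 × 44% = 136.4 lb.
Convert to per hectare: 136.4 × 2.471 = 337.044 lb.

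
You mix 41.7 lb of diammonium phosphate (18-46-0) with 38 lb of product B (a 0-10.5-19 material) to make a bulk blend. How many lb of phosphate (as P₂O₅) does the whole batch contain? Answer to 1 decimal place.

23.2 lb P₂O₅

P₂O₅ mass = 46%×41.7 + 10.5%×38 = 23.172 lb.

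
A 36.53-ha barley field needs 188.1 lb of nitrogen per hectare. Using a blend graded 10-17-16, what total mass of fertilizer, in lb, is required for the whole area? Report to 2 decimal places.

Product per hectare = 188.1 / 10% = 1881 lb.
Total product = 1881 × 36.53 = 68712.93 lb.

68712.93 lb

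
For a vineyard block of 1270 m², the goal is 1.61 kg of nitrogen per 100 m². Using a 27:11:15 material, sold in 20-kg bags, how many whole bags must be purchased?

4 bags

Product per 100 m² = 1.61 / 27% = 5.96296 kg.
Total product = 5.96296 × 1270 / 100 = 75.7296 kg.
Bags = ⌈75.7296 / 20⌉ = 4.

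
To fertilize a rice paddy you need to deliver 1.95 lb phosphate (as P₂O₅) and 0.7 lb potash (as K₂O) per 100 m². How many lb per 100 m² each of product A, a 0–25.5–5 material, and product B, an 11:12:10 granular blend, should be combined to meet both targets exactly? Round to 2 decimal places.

5.69 lb product A, 4.15 lb product B

With a, b = lb per 100 m² of product A and product B:
P₂O₅: 0.255·a + 0.12·b = 1.95
K₂O: 0.05·a + 0.1·b = 0.7
From row1: a = (1.95 − 0.12·b) / 0.255.
Into row2: 0.05·(1.95 − 0.12·b)/0.255 + 0.1·b = 0.7 → b = 4.15385, a = 5.69231.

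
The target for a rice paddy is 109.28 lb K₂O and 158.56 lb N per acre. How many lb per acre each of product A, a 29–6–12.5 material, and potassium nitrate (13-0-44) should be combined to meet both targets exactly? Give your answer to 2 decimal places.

498.97 lb product A, 106.61 lb potassium nitrate

Per-acre balance (a = product A, b = potassium nitrate):
K₂O: 0.125·a + 0.44·b = 109.28
N: 0.29·a + 0.13·b = 158.56
From row1: a = (109.28 − 0.44·b) / 0.125.
Into row2: 0.29·(109.28 − 0.44·b)/0.125 + 0.13·b = 158.56 → b = 106.612, a = 498.967.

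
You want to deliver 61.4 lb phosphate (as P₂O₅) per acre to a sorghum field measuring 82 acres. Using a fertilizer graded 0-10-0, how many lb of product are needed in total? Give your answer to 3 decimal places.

50348.000 lb

Product per acre = 61.4 / 10% = 614 lb.
Total product = 614 × 82 = 50348 lb.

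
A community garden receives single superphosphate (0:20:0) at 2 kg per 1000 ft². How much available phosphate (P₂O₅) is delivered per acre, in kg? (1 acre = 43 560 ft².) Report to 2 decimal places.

17.42 kg P₂O₅ per acre

P₂O₅ per 1000 ft² = 2 × 20% = 0.4 kg.
Convert to per acre: 0.4 × 43.56 = 17.424 kg.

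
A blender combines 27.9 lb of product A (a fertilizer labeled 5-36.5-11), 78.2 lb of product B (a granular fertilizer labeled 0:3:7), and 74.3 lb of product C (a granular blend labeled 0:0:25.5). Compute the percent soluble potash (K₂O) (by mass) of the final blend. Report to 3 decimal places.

15.238% K₂O

Total mass = 27.9 + 78.2 + 74.3 = 180.4 lb.
K₂O mass = 11%×27.9 + 7%×78.2 + 25.5%×74.3 = 27.4895 lb.
% K₂O = 27.4895 / 180.4 = 15.2381%.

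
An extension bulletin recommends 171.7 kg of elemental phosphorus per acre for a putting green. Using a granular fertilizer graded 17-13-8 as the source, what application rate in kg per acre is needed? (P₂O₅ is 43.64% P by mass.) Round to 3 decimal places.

As P₂O₅: 171.7 / 0.4364 = 393.446 kg per acre.
Product per acre = 393.446 / 13% = 3026.5106 kg.

3026.511 kg of product per acre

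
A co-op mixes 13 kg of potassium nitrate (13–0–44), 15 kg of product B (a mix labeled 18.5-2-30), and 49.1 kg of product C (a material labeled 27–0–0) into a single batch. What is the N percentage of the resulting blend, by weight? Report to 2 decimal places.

Total mass = 13 + 15 + 49.1 = 77.1 kg.
N mass = 13%×13 + 18.5%×15 + 27%×49.1 = 17.722 kg.
% N = 17.722 / 77.1 = 22.9857%.

22.99% N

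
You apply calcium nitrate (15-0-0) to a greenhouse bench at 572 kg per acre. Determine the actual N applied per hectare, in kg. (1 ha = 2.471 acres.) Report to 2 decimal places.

212.01 kg N per hectare

nitrogen per acre = 572 × 15% = 85.8 kg.
Convert to per hectare: 85.8 × 2.471 = 212.012 kg.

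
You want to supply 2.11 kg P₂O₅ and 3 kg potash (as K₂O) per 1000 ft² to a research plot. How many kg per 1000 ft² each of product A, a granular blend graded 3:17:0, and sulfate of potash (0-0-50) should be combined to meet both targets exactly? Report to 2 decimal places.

12.41 kg product A, 6.00 kg sulfate of potash

Let a = kg of product A, b = kg of sulfate of potash (per 1000 ft²).
P₂O₅: 0.17·a + 0·b = 2.11
K₂O: 0·a + 0.5·b = 3
Solving simultaneously: a = 12.4118, b = 6.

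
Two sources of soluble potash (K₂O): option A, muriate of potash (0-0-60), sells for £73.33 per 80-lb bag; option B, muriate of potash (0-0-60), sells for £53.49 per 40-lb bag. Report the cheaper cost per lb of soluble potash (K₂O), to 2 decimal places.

£1.53 per lb K₂O (option A)

option A: K₂O per bag = 80 × 60% = 48 lb; cost = 73.33 / 48 = £1.5277/lb K₂O.
option B: K₂O per bag = 40 × 60% = 24 lb; cost = 53.49 / 24 = £2.2288/lb K₂O.
option A is cheaper.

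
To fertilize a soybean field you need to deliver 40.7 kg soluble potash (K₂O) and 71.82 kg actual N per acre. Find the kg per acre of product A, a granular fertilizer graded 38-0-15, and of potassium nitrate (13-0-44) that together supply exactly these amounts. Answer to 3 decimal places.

With a, b = kg per acre of product A and potassium nitrate:
K₂O: 0.15·a + 0.44·b = 40.7
N: 0.38·a + 0.13·b = 71.82
Eliminate a: (row1) − 0.15/0.38·(row2) → 0.388684·b = 12.35, so b = 31.7739.
Back-substitute: a = (40.7 − 0.44·31.7739) / 0.15 = 178.12999.

178.130 kg product A, 31.774 kg potassium nitrate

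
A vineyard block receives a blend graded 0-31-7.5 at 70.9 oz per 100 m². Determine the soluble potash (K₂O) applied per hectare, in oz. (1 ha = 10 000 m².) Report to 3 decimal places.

531.750 oz K₂O per hectare

K₂O per 100 m² = 70.9 × 7.5% = 5.3175 oz.
Convert to per hectare: 5.3175 × 100 = 531.75 oz.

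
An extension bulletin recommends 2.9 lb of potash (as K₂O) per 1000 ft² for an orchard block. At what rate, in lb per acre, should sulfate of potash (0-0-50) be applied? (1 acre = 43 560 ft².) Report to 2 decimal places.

Product per 1000 ft² = 2.9 / 50% = 5.8 lb.
Convert to per acre: 5.8 × 43.56 = 252.648 lb.

252.65 lb of product per acre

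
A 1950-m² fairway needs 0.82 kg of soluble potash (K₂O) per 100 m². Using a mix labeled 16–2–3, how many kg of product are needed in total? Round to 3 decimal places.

Product per 100 m² = 0.82 / 3% = 27.3333 kg.
Total product = 27.3333 × 1950 / 100 = 533 kg.

533.000 kg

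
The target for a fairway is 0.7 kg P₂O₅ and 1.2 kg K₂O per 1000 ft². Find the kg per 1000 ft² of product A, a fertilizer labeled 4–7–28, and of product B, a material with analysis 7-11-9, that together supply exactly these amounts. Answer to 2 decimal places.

2.82 kg product A, 4.57 kg product B

Let a = kg of product A, b = kg of product B (per 1000 ft²).
P₂O₅: 0.07·a + 0.11·b = 0.7
K₂O: 0.28·a + 0.09·b = 1.2
Eliminate a: (row1) − 0.07/0.28·(row2) → 0.0875·b = 0.4, so b = 4.57143.
Back-substitute: a = (0.7 − 0.11·4.57143) / 0.07 = 2.81633.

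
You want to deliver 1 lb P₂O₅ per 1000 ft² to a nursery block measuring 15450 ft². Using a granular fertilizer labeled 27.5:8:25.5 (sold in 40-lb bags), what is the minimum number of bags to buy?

Product per 1000 ft² = 1 / 8% = 12.5 lb.
Total product = 12.5 × 15450 / 1000 = 193.125 lb.
Bags = ⌈193.125 / 40⌉ = 5.

5 bags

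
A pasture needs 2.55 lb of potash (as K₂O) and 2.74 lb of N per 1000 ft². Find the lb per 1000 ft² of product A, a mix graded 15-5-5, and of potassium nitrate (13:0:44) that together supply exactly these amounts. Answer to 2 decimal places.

14.69 lb product A, 4.13 lb potassium nitrate

Let a = lb of product A, b = lb of potassium nitrate (per 1000 ft²).
K₂O: 0.05·a + 0.44·b = 2.55
N: 0.15·a + 0.13·b = 2.74
Solving simultaneously: a = 14.6908, b = 4.12605.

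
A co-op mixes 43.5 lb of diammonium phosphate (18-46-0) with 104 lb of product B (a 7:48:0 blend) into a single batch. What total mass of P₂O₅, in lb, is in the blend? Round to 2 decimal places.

P₂O₅ mass = 46%×43.5 + 48%×104 = 69.93 lb.

69.93 lb P₂O₅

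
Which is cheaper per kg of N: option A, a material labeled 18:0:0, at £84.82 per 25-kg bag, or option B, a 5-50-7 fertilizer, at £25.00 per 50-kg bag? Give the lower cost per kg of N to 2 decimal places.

option A: N per bag = 25 × 18% = 4.5 kg; cost = 84.82 / 4.5 = £18.8489/kg N.
option B: N per bag = 50 × 5% = 2.5 kg; cost = 25.00 / 2.5 = £10.0000/kg N.
option B is cheaper.

£10.00 per kg N (option B)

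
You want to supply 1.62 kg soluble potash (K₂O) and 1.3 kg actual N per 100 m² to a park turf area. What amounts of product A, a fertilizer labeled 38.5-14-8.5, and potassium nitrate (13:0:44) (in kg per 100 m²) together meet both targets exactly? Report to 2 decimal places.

2.28 kg product A, 3.24 kg potassium nitrate

Per-100 m² balance (a = product A, b = potassium nitrate):
K₂O: 0.085·a + 0.44·b = 1.62
N: 0.385·a + 0.13·b = 1.3
Eliminate b: (row1) − 0.44/0.13·(row2) → -1.21808·a = -2.78, so a = 2.28229.
Then b = (1.3 − 0.385·2.28229) / 0.13 = 3.24092.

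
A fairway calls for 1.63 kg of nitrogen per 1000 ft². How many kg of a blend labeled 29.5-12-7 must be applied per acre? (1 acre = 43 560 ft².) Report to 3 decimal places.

Product per 1000 ft² = 1.63 / 29.5% = 5.52542 kg.
Convert to per acre: 5.52542 × 43.56 = 240.68746 kg.

240.687 kg of product per acre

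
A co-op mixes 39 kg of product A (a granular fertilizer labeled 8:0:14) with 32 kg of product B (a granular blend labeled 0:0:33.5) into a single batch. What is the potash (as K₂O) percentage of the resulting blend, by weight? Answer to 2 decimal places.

22.79% K₂O

Total mass = 39 + 32 = 71 kg.
K₂O mass = 14%×39 + 33.5%×32 = 16.18 kg.
% K₂O = 16.18 / 71 = 22.7887%.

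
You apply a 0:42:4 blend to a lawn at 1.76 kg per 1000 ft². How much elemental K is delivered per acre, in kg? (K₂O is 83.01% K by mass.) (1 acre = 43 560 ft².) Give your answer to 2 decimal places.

K₂O per 1000 ft² = 1.76 × 4% = 0.0704 kg.
Elemental K = 0.0704 × 0.8301 = 0.058439 kg per 1000 ft².
Convert to per acre: 0.058439 × 43.56 = 2.5456 kg.

2.55 kg K per acre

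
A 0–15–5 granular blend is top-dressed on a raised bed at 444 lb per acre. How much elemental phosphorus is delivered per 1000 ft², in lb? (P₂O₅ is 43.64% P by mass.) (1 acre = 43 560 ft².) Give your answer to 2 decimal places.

0.67 lb P per thousand sq ft

P₂O₅ per acre = 444 × 15% = 66.6 lb.
Elemental P = 66.6 × 0.4364 = 29.0642 lb per acre.
Convert to per 1000 ft²: 29.0642 × 0.0229568 = 0.667223 lb.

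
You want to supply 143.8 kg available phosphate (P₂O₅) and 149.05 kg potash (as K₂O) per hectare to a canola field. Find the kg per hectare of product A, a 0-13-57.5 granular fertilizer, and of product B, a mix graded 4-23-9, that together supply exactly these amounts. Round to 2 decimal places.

177.02 kg product A, 525.16 kg product B

Let a = kg of product A, b = kg of product B (per hectare).
P₂O₅: 0.13·a + 0.23·b = 143.8
K₂O: 0.575·a + 0.09·b = 149.05
Eliminate b: (row1) − 0.23/0.09·(row2) → -1.33944·a = -237.106, so a = 177.018.
Then b = (149.05 − 0.575·177.018) / 0.09 = 525.164.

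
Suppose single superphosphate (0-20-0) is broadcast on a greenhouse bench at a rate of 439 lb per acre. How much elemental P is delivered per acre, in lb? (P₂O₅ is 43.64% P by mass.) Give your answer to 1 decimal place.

38.3 lb P per acre

P₂O₅ per acre = 439 × 20% = 87.8 lb.
Elemental P = 87.8 × 0.4364 = 38.3159 lb per acre.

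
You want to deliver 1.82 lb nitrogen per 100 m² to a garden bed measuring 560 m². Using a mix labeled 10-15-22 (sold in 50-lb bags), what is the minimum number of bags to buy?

Product per 100 m² = 1.82 / 10% = 18.2 lb.
Total product = 18.2 × 560 / 100 = 101.92 lb.
Bags = ⌈101.92 / 50⌉ = 3.

3 bags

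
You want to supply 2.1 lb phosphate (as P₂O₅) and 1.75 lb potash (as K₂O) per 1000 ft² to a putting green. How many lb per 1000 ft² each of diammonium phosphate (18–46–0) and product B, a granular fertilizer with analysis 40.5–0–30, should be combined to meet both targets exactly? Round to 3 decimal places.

4.565 lb diammonium phosphate, 5.833 lb product B

Let a = lb of diammonium phosphate, b = lb of product B (per 1000 ft²).
P₂O₅: 0.46·a + 0·b = 2.1
K₂O: 0·a + 0.3·b = 1.75
Solving simultaneously: a = 4.56522, b = 5.83333.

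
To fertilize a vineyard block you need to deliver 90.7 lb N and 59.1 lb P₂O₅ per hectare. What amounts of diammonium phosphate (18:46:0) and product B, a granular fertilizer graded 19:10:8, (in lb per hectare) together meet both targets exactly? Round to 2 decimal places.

With a, b = lb per hectare of diammonium phosphate and product B:
N: 0.18·a + 0.19·b = 90.7
P₂O₅: 0.46·a + 0.1·b = 59.1
Eliminate b: (row1) − 0.19/0.1·(row2) → -0.694·a = -21.59, so a = 31.1095.
Then b = (59.1 − 0.46·31.1095) / 0.1 = 447.896.

31.11 lb diammonium phosphate, 447.90 lb product B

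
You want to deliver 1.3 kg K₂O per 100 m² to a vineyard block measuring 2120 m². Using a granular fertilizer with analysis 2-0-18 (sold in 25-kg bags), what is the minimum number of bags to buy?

Product per 100 m² = 1.3 / 18% = 7.22222 kg.
Total product = 7.22222 × 2120 / 100 = 153.111 kg.
Bags = ⌈153.111 / 25⌉ = 7.

7 bags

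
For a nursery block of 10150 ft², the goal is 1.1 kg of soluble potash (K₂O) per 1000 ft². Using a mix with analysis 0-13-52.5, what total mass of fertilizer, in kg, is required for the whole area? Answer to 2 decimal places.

Product per 1000 ft² = 1.1 / 52.5% = 2.09524 kg.
Total product = 2.09524 × 10150 / 1000 = 21.2667 kg.

21.27 kg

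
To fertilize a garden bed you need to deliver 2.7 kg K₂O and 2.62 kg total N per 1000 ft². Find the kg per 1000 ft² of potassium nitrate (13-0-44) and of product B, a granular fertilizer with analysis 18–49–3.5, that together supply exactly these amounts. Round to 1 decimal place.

5.3 kg potassium nitrate, 10.7 kg product B

Per-1000 ft² balance (a = potassium nitrate, b = product B):
K₂O: 0.44·a + 0.035·b = 2.7
N: 0.13·a + 0.18·b = 2.62
From row1: a = (2.7 − 0.035·b) / 0.44.
Into row2: 0.13·(2.7 − 0.035·b)/0.44 + 0.18·b = 2.62 → b = 10.7408, a = 5.28198.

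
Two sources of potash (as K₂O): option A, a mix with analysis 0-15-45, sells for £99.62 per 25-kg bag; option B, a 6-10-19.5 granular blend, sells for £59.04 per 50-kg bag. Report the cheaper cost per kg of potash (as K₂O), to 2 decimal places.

option A: K₂O per bag = 25 × 45% = 11.25 kg; cost = 99.62 / 11.25 = £8.8551/kg K₂O.
option B: K₂O per bag = 50 × 19.5% = 9.75 kg; cost = 59.04 / 9.75 = £6.0554/kg K₂O.
option B is cheaper.

£6.06 per kg K₂O (option B)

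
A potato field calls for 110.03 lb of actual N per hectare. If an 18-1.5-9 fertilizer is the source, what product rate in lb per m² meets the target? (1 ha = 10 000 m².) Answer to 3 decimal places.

0.061 lb of product per sq m

Product per hectare = 110.03 / 18% = 611.278 lb.
Convert to per m²: 611.278 × 0.0001 = 0.0611278 lb.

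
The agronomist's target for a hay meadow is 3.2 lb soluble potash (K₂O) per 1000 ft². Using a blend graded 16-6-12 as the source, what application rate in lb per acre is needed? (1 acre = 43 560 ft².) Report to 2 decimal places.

1161.60 lb of product per acre

Product per 1000 ft² = 3.2 / 12% = 26.6667 lb.
Convert to per acre: 26.6667 × 43.56 = 1161.6 lb.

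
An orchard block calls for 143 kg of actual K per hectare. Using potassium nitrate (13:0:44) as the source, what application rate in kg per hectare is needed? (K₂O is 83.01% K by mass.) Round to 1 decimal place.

391.5 kg of product per hectare

As K₂O: 143 / 0.8301 = 172.268 kg per hectare.
Product per hectare = 172.268 / 44% = 391.519 kg.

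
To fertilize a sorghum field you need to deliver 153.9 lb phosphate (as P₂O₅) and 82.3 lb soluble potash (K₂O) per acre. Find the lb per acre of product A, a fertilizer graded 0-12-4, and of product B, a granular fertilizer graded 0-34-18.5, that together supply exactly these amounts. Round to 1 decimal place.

56.9 lb product A, 432.6 lb product B

Per-acre balance (a = product A, b = product B):
P₂O₅: 0.12·a + 0.34·b = 153.9
K₂O: 0.04·a + 0.185·b = 82.3
Solving simultaneously: a = 56.9186, b = 432.558.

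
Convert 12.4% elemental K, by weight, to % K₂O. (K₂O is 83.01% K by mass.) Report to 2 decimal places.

14.94% K₂O

%K₂O = 12.4 / 0.8301 = 14.938%.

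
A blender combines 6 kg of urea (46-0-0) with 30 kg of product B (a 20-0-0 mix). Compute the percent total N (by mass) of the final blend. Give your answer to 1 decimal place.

Total mass = 6 + 30 = 36 kg.
N mass = 46%×6 + 20%×30 = 8.76 kg.
% N = 8.76 / 36 = 24.3333%.

24.3% N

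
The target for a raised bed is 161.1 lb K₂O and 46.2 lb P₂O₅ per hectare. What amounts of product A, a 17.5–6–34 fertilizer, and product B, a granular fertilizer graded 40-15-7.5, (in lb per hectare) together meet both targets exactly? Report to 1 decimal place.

Per-hectare balance (a = product A, b = product B):
K₂O: 0.34·a + 0.075·b = 161.1
P₂O₅: 0.06·a + 0.15·b = 46.2
Eliminate a: (row1) − 0.34/0.06·(row2) → -0.775·b = -100.7, so b = 129.935.
Back-substitute: a = (161.1 − 0.075·129.935) / 0.34 = 445.161.

445.2 lb product A, 129.9 lb product B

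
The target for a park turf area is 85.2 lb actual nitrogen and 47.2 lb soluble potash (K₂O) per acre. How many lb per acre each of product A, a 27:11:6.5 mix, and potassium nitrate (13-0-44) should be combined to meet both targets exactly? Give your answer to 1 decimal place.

Per-acre balance (a = product A, b = potassium nitrate):
N: 0.27·a + 0.13·b = 85.2
K₂O: 0.065·a + 0.44·b = 47.2
Eliminate b: (row1) − 0.13/0.44·(row2) → 0.250795·a = 71.2545, so a = 284.114.
Then b = (47.2 − 0.065·284.114) / 0.44 = 65.3013.

284.1 lb product A, 65.3 lb potassium nitrate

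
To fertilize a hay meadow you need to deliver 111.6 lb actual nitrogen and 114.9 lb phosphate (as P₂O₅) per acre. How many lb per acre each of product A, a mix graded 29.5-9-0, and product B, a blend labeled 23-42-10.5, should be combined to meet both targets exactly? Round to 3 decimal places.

198.110 lb product A, 231.119 lb product B

With a, b = lb per acre of product A and product B:
N: 0.295·a + 0.23·b = 111.6
P₂O₅: 0.09·a + 0.42·b = 114.9
Solving simultaneously: a = 198.11047, b = 231.1192.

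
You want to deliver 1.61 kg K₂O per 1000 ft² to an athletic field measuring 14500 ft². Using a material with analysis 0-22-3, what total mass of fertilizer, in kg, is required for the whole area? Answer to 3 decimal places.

Product per 1000 ft² = 1.61 / 3% = 53.6667 kg.
Total product = 53.6667 × 14500 / 1000 = 778.1667 kg.

778.167 kg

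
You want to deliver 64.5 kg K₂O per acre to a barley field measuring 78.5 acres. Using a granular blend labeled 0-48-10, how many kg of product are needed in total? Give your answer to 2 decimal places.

50632.50 kg

Product per acre = 64.5 / 10% = 645 kg.
Total product = 645 × 78.5 = 50632.5 kg.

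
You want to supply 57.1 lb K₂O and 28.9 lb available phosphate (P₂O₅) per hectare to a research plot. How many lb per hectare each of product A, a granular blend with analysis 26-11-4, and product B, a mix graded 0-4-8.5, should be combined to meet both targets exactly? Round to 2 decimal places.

Let a = lb of product A, b = lb of product B (per hectare).
K₂O: 0.04·a + 0.085·b = 57.1
P₂O₅: 0.11·a + 0.04·b = 28.9
Eliminate a: (row1) − 0.04/0.11·(row2) → 0.0704545·b = 46.5909, so b = 661.2903.
Back-substitute: a = (57.1 − 0.085·661.2903) / 0.04 = 22.2581.

22.26 lb product A, 661.29 lb product B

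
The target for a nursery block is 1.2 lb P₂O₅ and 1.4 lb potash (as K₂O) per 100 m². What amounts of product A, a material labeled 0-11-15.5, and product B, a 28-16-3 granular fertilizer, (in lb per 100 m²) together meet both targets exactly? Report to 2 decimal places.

With a, b = lb per 100 m² of product A and product B:
P₂O₅: 0.11·a + 0.16·b = 1.2
K₂O: 0.155·a + 0.03·b = 1.4
From row1: a = (1.2 − 0.16·b) / 0.11.
Into row2: 0.155·(1.2 − 0.16·b)/0.11 + 0.03·b = 1.4 → b = 1.48837, a = 8.74419.

8.74 lb product A, 1.49 lb product B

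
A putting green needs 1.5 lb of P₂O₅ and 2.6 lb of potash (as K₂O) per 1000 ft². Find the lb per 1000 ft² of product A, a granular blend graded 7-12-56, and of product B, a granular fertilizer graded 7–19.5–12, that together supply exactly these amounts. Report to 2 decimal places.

Per-1000 ft² balance (a = product A, b = product B):
P₂O₅: 0.12·a + 0.195·b = 1.5
K₂O: 0.56·a + 0.12·b = 2.6
From row1: a = (1.5 − 0.195·b) / 0.12.
Into row2: 0.56·(1.5 − 0.195·b)/0.12 + 0.12·b = 2.6 → b = 5.56962, a = 3.44937.

3.45 lb product A, 5.57 lb product B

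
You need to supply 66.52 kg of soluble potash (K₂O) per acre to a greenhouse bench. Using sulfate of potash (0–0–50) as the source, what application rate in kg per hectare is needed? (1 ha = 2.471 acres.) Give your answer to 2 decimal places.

328.74 kg of product per hectare

Product per acre = 66.52 / 50% = 133.04 kg.
Convert to per hectare: 133.04 × 2.471 = 328.742 kg.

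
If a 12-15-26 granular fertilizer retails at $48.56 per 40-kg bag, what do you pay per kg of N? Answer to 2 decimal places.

N in bag = 40 × 12% = 4.8 kg.
Cost per kg N = $48.56 / 4.8 = $10.1167.

$10.12 per kg N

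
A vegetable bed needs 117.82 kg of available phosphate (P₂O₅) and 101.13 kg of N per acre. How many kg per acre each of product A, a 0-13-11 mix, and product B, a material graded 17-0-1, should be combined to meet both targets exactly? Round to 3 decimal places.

906.308 kg product A, 594.882 kg product B

With a, b = kg per acre of product A and product B:
P₂O₅: 0.13·a + 0·b = 117.82
N: 0·a + 0.17·b = 101.13
Solving simultaneously: a = 906.3077, b = 594.8824.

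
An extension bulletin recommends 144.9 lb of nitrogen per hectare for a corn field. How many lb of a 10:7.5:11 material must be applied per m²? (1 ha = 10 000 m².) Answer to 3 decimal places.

0.145 lb of product per sq m

Product per hectare = 144.9 / 10% = 1449 lb.
Convert to per m²: 1449 × 0.0001 = 0.1449 lb.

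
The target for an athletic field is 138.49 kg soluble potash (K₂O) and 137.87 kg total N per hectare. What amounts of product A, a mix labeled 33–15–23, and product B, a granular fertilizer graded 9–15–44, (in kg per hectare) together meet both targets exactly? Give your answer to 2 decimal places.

Per-hectare balance (a = product A, b = product B):
K₂O: 0.23·a + 0.44·b = 138.49
N: 0.33·a + 0.09·b = 137.87
Eliminate b: (row1) − 0.44/0.09·(row2) → -1.38333·a = -535.541, so a = 387.138.
Then b = (137.87 − 0.33·387.138) / 0.09 = 112.382.

387.14 kg product A, 112.38 kg product B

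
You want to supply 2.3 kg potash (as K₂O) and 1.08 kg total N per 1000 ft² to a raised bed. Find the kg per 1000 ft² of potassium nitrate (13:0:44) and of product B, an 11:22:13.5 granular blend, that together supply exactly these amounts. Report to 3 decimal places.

3.475 kg potassium nitrate, 5.712 kg product B

Per-1000 ft² balance (a = potassium nitrate, b = product B):
K₂O: 0.44·a + 0.135·b = 2.3
N: 0.13·a + 0.11·b = 1.08
From row1: a = (2.3 − 0.135·b) / 0.44.
Into row2: 0.13·(2.3 − 0.135·b)/0.44 + 0.11·b = 1.08 → b = 5.71151, a = 3.47488.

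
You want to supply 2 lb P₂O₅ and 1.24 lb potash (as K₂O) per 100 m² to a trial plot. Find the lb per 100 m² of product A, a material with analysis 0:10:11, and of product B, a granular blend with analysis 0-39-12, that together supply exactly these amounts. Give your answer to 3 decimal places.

7.883 lb product A, 3.107 lb product B

Let a = lb of product A, b = lb of product B (per 100 m²).
P₂O₅: 0.1·a + 0.39·b = 2
K₂O: 0.11·a + 0.12·b = 1.24
From row1: a = (2 − 0.39·b) / 0.1.
Into row2: 0.11·(2 − 0.39·b)/0.1 + 0.12·b = 1.24 → b = 3.1068, a = 7.883495.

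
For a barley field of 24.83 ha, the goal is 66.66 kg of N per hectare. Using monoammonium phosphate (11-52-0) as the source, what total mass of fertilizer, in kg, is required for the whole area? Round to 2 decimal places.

15046.98 kg

Product per hectare = 66.66 / 11% = 606 kg.
Total product = 606 × 24.83 = 15046.98 kg.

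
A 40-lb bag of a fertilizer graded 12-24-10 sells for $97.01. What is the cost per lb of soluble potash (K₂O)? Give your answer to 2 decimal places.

$24.25 per lb K₂O

K₂O in bag = 40 × 10% = 4 lb.
Cost per lb K₂O = $97.01 / 4 = $24.2525.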